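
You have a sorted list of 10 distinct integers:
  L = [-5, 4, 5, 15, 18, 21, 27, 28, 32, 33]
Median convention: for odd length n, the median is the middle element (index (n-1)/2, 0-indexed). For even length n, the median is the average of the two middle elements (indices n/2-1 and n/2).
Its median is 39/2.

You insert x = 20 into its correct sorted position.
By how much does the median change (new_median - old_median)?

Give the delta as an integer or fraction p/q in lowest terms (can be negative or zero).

Answer: 1/2

Derivation:
Old median = 39/2
After inserting x = 20: new sorted = [-5, 4, 5, 15, 18, 20, 21, 27, 28, 32, 33]
New median = 20
Delta = 20 - 39/2 = 1/2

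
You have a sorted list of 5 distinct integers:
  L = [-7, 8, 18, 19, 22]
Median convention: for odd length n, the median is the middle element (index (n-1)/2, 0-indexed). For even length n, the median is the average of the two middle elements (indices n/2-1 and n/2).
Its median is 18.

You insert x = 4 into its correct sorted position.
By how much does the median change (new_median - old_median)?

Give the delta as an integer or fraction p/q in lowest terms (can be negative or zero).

Answer: -5

Derivation:
Old median = 18
After inserting x = 4: new sorted = [-7, 4, 8, 18, 19, 22]
New median = 13
Delta = 13 - 18 = -5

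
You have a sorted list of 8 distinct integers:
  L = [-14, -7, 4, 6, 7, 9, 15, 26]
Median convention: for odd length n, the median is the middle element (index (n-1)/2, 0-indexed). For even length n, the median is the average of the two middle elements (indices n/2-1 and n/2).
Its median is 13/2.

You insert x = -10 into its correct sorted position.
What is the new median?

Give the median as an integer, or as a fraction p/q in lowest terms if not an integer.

Old list (sorted, length 8): [-14, -7, 4, 6, 7, 9, 15, 26]
Old median = 13/2
Insert x = -10
Old length even (8). Middle pair: indices 3,4 = 6,7.
New length odd (9). New median = single middle element.
x = -10: 1 elements are < x, 7 elements are > x.
New sorted list: [-14, -10, -7, 4, 6, 7, 9, 15, 26]
New median = 6

Answer: 6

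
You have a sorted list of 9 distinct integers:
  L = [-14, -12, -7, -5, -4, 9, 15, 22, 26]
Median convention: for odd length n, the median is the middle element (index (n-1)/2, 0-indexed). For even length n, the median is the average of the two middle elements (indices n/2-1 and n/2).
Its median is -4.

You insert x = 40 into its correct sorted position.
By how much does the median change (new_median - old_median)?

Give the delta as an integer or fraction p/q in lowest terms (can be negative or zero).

Answer: 13/2

Derivation:
Old median = -4
After inserting x = 40: new sorted = [-14, -12, -7, -5, -4, 9, 15, 22, 26, 40]
New median = 5/2
Delta = 5/2 - -4 = 13/2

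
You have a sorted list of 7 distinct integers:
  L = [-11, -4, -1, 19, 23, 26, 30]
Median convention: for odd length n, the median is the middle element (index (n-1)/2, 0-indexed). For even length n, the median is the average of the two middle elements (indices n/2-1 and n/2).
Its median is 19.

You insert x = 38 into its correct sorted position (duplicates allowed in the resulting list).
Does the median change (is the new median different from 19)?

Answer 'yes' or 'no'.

Answer: yes

Derivation:
Old median = 19
Insert x = 38
New median = 21
Changed? yes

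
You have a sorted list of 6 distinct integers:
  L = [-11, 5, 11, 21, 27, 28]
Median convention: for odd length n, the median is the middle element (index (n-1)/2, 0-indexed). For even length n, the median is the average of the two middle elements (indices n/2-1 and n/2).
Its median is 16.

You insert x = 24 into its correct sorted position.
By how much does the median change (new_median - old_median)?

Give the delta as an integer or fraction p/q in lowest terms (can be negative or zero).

Old median = 16
After inserting x = 24: new sorted = [-11, 5, 11, 21, 24, 27, 28]
New median = 21
Delta = 21 - 16 = 5

Answer: 5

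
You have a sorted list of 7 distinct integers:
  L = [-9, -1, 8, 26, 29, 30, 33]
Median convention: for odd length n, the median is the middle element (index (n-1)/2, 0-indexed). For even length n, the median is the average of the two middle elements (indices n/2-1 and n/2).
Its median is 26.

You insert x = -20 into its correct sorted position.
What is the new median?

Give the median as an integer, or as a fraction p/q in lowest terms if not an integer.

Old list (sorted, length 7): [-9, -1, 8, 26, 29, 30, 33]
Old median = 26
Insert x = -20
Old length odd (7). Middle was index 3 = 26.
New length even (8). New median = avg of two middle elements.
x = -20: 0 elements are < x, 7 elements are > x.
New sorted list: [-20, -9, -1, 8, 26, 29, 30, 33]
New median = 17

Answer: 17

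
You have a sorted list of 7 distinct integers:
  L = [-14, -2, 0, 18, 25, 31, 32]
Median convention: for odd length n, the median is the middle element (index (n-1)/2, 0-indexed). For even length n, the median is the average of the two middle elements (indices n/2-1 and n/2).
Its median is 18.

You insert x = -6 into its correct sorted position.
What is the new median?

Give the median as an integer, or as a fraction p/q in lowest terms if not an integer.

Old list (sorted, length 7): [-14, -2, 0, 18, 25, 31, 32]
Old median = 18
Insert x = -6
Old length odd (7). Middle was index 3 = 18.
New length even (8). New median = avg of two middle elements.
x = -6: 1 elements are < x, 6 elements are > x.
New sorted list: [-14, -6, -2, 0, 18, 25, 31, 32]
New median = 9

Answer: 9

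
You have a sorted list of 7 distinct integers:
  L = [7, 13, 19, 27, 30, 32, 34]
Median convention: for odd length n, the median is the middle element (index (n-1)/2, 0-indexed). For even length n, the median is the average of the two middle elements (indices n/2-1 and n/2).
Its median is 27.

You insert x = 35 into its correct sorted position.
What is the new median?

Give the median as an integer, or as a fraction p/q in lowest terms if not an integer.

Answer: 57/2

Derivation:
Old list (sorted, length 7): [7, 13, 19, 27, 30, 32, 34]
Old median = 27
Insert x = 35
Old length odd (7). Middle was index 3 = 27.
New length even (8). New median = avg of two middle elements.
x = 35: 7 elements are < x, 0 elements are > x.
New sorted list: [7, 13, 19, 27, 30, 32, 34, 35]
New median = 57/2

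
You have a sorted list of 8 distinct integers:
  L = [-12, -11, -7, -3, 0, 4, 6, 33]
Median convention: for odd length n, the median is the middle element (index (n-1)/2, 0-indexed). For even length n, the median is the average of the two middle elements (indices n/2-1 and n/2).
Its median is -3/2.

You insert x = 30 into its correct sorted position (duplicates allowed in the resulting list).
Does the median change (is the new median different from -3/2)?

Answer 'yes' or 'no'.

Old median = -3/2
Insert x = 30
New median = 0
Changed? yes

Answer: yes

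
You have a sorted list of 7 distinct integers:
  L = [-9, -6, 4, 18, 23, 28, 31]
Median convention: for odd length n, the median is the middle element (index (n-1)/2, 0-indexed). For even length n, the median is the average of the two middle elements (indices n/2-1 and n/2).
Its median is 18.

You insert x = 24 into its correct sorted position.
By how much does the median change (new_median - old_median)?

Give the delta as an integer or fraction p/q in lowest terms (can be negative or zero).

Old median = 18
After inserting x = 24: new sorted = [-9, -6, 4, 18, 23, 24, 28, 31]
New median = 41/2
Delta = 41/2 - 18 = 5/2

Answer: 5/2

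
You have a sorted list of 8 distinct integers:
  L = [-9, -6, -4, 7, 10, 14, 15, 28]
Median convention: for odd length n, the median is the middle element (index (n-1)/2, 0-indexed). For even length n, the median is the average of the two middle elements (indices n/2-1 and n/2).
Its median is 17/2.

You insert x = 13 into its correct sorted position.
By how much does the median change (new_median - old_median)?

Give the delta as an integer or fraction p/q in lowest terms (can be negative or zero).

Old median = 17/2
After inserting x = 13: new sorted = [-9, -6, -4, 7, 10, 13, 14, 15, 28]
New median = 10
Delta = 10 - 17/2 = 3/2

Answer: 3/2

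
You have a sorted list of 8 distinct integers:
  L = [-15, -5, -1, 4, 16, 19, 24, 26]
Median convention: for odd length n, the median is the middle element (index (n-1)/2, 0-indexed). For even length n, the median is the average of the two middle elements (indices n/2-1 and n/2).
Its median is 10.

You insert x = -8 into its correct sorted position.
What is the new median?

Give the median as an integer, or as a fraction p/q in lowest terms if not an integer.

Answer: 4

Derivation:
Old list (sorted, length 8): [-15, -5, -1, 4, 16, 19, 24, 26]
Old median = 10
Insert x = -8
Old length even (8). Middle pair: indices 3,4 = 4,16.
New length odd (9). New median = single middle element.
x = -8: 1 elements are < x, 7 elements are > x.
New sorted list: [-15, -8, -5, -1, 4, 16, 19, 24, 26]
New median = 4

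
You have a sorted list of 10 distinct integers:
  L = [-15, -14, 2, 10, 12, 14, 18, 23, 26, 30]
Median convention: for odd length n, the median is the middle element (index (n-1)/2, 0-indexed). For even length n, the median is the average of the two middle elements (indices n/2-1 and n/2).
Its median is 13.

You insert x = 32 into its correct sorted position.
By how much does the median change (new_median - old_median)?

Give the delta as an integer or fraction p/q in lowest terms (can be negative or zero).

Old median = 13
After inserting x = 32: new sorted = [-15, -14, 2, 10, 12, 14, 18, 23, 26, 30, 32]
New median = 14
Delta = 14 - 13 = 1

Answer: 1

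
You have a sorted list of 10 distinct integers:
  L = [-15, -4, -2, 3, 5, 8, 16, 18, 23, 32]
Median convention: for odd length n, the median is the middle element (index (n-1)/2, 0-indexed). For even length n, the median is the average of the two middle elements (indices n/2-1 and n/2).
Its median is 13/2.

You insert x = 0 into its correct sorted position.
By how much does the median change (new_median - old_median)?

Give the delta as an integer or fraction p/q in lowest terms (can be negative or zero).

Answer: -3/2

Derivation:
Old median = 13/2
After inserting x = 0: new sorted = [-15, -4, -2, 0, 3, 5, 8, 16, 18, 23, 32]
New median = 5
Delta = 5 - 13/2 = -3/2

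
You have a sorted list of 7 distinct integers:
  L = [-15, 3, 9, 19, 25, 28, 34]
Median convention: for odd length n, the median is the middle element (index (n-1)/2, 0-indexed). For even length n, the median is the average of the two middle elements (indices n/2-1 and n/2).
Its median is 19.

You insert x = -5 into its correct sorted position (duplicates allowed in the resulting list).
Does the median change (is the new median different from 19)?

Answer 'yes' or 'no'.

Old median = 19
Insert x = -5
New median = 14
Changed? yes

Answer: yes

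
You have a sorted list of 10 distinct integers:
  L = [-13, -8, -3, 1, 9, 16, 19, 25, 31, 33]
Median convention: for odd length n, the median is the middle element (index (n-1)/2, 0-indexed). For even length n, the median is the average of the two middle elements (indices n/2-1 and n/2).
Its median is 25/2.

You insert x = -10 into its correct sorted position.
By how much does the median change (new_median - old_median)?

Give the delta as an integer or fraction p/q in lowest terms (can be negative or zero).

Answer: -7/2

Derivation:
Old median = 25/2
After inserting x = -10: new sorted = [-13, -10, -8, -3, 1, 9, 16, 19, 25, 31, 33]
New median = 9
Delta = 9 - 25/2 = -7/2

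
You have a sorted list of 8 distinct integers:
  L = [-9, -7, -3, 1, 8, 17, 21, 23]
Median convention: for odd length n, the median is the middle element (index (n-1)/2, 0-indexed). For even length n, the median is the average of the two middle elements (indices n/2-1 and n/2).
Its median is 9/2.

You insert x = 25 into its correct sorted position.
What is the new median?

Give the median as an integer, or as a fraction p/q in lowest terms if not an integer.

Old list (sorted, length 8): [-9, -7, -3, 1, 8, 17, 21, 23]
Old median = 9/2
Insert x = 25
Old length even (8). Middle pair: indices 3,4 = 1,8.
New length odd (9). New median = single middle element.
x = 25: 8 elements are < x, 0 elements are > x.
New sorted list: [-9, -7, -3, 1, 8, 17, 21, 23, 25]
New median = 8

Answer: 8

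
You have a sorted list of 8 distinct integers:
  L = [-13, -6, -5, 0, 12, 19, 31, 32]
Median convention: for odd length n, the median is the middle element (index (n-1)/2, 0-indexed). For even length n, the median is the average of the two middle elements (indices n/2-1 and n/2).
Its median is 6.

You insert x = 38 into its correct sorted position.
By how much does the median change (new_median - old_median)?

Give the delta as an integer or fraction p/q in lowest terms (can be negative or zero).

Answer: 6

Derivation:
Old median = 6
After inserting x = 38: new sorted = [-13, -6, -5, 0, 12, 19, 31, 32, 38]
New median = 12
Delta = 12 - 6 = 6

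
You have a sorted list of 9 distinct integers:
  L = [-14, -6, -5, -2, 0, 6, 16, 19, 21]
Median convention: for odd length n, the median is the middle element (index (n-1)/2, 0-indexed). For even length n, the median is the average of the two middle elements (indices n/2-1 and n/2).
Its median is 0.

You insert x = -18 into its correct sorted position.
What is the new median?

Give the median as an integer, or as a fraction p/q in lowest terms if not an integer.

Old list (sorted, length 9): [-14, -6, -5, -2, 0, 6, 16, 19, 21]
Old median = 0
Insert x = -18
Old length odd (9). Middle was index 4 = 0.
New length even (10). New median = avg of two middle elements.
x = -18: 0 elements are < x, 9 elements are > x.
New sorted list: [-18, -14, -6, -5, -2, 0, 6, 16, 19, 21]
New median = -1

Answer: -1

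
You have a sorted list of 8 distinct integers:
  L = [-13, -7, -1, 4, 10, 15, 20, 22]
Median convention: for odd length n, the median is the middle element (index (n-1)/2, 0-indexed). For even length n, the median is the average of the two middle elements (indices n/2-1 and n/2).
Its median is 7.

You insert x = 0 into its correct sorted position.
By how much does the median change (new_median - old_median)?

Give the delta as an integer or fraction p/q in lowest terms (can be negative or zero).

Answer: -3

Derivation:
Old median = 7
After inserting x = 0: new sorted = [-13, -7, -1, 0, 4, 10, 15, 20, 22]
New median = 4
Delta = 4 - 7 = -3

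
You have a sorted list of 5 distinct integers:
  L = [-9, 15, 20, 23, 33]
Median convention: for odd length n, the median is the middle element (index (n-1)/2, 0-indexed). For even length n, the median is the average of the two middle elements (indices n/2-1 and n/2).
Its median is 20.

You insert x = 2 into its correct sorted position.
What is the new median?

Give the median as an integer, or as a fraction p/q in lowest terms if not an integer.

Answer: 35/2

Derivation:
Old list (sorted, length 5): [-9, 15, 20, 23, 33]
Old median = 20
Insert x = 2
Old length odd (5). Middle was index 2 = 20.
New length even (6). New median = avg of two middle elements.
x = 2: 1 elements are < x, 4 elements are > x.
New sorted list: [-9, 2, 15, 20, 23, 33]
New median = 35/2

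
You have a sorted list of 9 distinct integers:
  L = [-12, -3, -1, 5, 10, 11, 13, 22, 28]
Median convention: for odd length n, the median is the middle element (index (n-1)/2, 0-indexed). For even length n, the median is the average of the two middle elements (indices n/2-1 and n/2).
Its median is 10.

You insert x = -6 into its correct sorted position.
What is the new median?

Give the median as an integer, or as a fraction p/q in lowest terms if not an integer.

Old list (sorted, length 9): [-12, -3, -1, 5, 10, 11, 13, 22, 28]
Old median = 10
Insert x = -6
Old length odd (9). Middle was index 4 = 10.
New length even (10). New median = avg of two middle elements.
x = -6: 1 elements are < x, 8 elements are > x.
New sorted list: [-12, -6, -3, -1, 5, 10, 11, 13, 22, 28]
New median = 15/2

Answer: 15/2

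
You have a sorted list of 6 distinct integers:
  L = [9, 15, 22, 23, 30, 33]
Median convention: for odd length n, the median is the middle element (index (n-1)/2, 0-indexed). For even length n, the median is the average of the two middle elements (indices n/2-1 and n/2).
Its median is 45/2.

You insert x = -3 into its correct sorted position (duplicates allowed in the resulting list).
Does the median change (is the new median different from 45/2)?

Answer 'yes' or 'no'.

Answer: yes

Derivation:
Old median = 45/2
Insert x = -3
New median = 22
Changed? yes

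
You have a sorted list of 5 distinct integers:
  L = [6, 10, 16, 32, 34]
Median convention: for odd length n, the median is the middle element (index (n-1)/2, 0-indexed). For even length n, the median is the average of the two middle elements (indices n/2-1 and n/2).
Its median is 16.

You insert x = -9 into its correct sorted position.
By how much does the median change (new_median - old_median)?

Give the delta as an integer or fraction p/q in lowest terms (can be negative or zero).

Answer: -3

Derivation:
Old median = 16
After inserting x = -9: new sorted = [-9, 6, 10, 16, 32, 34]
New median = 13
Delta = 13 - 16 = -3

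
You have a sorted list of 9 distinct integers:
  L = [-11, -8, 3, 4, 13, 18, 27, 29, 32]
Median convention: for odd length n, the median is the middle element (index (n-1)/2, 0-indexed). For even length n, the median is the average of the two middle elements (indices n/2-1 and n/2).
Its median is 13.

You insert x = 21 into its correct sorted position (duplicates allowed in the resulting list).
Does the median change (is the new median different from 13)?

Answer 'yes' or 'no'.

Old median = 13
Insert x = 21
New median = 31/2
Changed? yes

Answer: yes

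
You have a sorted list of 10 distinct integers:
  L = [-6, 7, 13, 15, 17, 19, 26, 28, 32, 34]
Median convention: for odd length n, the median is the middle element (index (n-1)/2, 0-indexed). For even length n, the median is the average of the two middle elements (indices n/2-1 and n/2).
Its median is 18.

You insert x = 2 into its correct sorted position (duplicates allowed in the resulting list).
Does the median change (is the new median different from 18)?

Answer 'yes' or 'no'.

Old median = 18
Insert x = 2
New median = 17
Changed? yes

Answer: yes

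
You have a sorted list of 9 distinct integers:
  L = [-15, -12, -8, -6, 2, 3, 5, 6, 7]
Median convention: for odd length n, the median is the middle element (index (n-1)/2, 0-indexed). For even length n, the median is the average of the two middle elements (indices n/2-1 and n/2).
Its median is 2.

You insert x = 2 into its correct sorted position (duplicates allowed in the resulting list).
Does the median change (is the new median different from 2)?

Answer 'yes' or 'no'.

Old median = 2
Insert x = 2
New median = 2
Changed? no

Answer: no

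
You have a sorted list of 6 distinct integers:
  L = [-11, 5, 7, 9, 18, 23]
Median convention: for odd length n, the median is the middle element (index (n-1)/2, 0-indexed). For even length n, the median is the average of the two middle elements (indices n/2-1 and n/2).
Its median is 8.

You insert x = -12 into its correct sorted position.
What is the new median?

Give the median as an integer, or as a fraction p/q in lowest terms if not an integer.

Answer: 7

Derivation:
Old list (sorted, length 6): [-11, 5, 7, 9, 18, 23]
Old median = 8
Insert x = -12
Old length even (6). Middle pair: indices 2,3 = 7,9.
New length odd (7). New median = single middle element.
x = -12: 0 elements are < x, 6 elements are > x.
New sorted list: [-12, -11, 5, 7, 9, 18, 23]
New median = 7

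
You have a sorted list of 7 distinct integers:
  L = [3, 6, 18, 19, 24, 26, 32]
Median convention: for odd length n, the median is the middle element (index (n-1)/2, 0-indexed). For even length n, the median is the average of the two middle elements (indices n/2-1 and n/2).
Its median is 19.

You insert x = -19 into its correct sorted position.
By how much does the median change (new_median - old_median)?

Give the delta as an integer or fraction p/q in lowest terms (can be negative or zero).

Answer: -1/2

Derivation:
Old median = 19
After inserting x = -19: new sorted = [-19, 3, 6, 18, 19, 24, 26, 32]
New median = 37/2
Delta = 37/2 - 19 = -1/2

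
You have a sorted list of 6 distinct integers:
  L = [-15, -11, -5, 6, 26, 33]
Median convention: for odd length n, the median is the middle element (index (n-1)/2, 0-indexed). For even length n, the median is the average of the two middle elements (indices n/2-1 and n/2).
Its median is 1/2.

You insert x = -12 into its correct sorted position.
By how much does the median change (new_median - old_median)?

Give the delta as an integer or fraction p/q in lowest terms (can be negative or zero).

Old median = 1/2
After inserting x = -12: new sorted = [-15, -12, -11, -5, 6, 26, 33]
New median = -5
Delta = -5 - 1/2 = -11/2

Answer: -11/2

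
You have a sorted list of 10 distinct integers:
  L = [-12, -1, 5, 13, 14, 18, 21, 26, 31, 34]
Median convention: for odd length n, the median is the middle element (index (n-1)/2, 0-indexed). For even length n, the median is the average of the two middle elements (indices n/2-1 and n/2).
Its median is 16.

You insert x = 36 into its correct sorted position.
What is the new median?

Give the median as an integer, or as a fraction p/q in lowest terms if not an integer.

Answer: 18

Derivation:
Old list (sorted, length 10): [-12, -1, 5, 13, 14, 18, 21, 26, 31, 34]
Old median = 16
Insert x = 36
Old length even (10). Middle pair: indices 4,5 = 14,18.
New length odd (11). New median = single middle element.
x = 36: 10 elements are < x, 0 elements are > x.
New sorted list: [-12, -1, 5, 13, 14, 18, 21, 26, 31, 34, 36]
New median = 18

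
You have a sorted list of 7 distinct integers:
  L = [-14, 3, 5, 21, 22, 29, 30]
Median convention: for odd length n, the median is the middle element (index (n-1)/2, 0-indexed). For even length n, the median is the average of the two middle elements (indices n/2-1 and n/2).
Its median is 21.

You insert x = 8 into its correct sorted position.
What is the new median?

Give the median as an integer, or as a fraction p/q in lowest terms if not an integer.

Answer: 29/2

Derivation:
Old list (sorted, length 7): [-14, 3, 5, 21, 22, 29, 30]
Old median = 21
Insert x = 8
Old length odd (7). Middle was index 3 = 21.
New length even (8). New median = avg of two middle elements.
x = 8: 3 elements are < x, 4 elements are > x.
New sorted list: [-14, 3, 5, 8, 21, 22, 29, 30]
New median = 29/2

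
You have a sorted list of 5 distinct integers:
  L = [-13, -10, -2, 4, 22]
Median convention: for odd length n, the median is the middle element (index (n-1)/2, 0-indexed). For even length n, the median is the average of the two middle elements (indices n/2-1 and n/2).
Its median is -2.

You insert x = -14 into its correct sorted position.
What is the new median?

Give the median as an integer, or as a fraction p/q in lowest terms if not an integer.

Answer: -6

Derivation:
Old list (sorted, length 5): [-13, -10, -2, 4, 22]
Old median = -2
Insert x = -14
Old length odd (5). Middle was index 2 = -2.
New length even (6). New median = avg of two middle elements.
x = -14: 0 elements are < x, 5 elements are > x.
New sorted list: [-14, -13, -10, -2, 4, 22]
New median = -6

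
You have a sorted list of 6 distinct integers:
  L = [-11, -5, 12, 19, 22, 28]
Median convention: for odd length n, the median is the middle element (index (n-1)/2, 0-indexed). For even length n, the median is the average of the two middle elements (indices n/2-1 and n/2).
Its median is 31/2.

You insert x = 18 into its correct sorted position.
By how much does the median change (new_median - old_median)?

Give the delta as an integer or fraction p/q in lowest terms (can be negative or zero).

Answer: 5/2

Derivation:
Old median = 31/2
After inserting x = 18: new sorted = [-11, -5, 12, 18, 19, 22, 28]
New median = 18
Delta = 18 - 31/2 = 5/2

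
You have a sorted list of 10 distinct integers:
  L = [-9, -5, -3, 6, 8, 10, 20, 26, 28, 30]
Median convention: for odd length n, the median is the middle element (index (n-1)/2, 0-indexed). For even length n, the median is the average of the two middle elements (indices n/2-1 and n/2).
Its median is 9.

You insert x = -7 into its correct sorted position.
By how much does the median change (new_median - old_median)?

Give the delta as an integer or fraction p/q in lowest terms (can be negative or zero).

Old median = 9
After inserting x = -7: new sorted = [-9, -7, -5, -3, 6, 8, 10, 20, 26, 28, 30]
New median = 8
Delta = 8 - 9 = -1

Answer: -1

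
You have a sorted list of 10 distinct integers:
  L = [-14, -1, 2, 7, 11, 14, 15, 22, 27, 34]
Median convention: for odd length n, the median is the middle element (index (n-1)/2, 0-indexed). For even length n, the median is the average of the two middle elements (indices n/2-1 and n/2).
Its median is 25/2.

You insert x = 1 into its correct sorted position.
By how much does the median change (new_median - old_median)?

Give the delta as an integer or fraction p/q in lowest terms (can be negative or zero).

Answer: -3/2

Derivation:
Old median = 25/2
After inserting x = 1: new sorted = [-14, -1, 1, 2, 7, 11, 14, 15, 22, 27, 34]
New median = 11
Delta = 11 - 25/2 = -3/2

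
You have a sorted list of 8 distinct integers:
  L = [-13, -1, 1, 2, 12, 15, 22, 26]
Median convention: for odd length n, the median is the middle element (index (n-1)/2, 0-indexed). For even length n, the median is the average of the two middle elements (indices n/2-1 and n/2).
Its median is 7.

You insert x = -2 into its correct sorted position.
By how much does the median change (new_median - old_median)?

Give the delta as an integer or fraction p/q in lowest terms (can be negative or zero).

Old median = 7
After inserting x = -2: new sorted = [-13, -2, -1, 1, 2, 12, 15, 22, 26]
New median = 2
Delta = 2 - 7 = -5

Answer: -5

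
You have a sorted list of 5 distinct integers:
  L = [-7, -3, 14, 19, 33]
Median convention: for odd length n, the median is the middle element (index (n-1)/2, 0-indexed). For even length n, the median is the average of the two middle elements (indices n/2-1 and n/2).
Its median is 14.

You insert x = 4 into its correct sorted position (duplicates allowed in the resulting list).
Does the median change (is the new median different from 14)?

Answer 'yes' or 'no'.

Old median = 14
Insert x = 4
New median = 9
Changed? yes

Answer: yes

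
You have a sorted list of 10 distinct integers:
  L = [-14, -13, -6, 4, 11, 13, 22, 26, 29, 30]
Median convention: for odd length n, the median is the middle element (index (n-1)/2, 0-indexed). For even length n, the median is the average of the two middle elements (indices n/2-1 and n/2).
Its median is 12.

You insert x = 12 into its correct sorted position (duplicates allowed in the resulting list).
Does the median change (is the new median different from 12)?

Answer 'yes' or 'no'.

Old median = 12
Insert x = 12
New median = 12
Changed? no

Answer: no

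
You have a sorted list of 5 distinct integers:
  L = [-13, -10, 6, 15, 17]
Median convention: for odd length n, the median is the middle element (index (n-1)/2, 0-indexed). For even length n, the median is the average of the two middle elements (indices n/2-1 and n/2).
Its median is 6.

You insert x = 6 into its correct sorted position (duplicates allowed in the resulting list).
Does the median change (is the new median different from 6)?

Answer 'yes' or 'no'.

Answer: no

Derivation:
Old median = 6
Insert x = 6
New median = 6
Changed? no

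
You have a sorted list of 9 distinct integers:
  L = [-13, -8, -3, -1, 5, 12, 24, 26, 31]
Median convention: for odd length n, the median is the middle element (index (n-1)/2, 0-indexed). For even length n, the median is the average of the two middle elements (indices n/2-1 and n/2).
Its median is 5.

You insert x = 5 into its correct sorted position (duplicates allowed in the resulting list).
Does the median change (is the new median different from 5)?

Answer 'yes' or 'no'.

Answer: no

Derivation:
Old median = 5
Insert x = 5
New median = 5
Changed? no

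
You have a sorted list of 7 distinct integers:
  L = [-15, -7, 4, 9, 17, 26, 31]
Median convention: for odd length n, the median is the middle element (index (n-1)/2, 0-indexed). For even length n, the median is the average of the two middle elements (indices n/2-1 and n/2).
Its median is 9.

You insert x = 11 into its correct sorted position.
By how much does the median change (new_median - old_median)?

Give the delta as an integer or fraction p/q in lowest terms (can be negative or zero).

Answer: 1

Derivation:
Old median = 9
After inserting x = 11: new sorted = [-15, -7, 4, 9, 11, 17, 26, 31]
New median = 10
Delta = 10 - 9 = 1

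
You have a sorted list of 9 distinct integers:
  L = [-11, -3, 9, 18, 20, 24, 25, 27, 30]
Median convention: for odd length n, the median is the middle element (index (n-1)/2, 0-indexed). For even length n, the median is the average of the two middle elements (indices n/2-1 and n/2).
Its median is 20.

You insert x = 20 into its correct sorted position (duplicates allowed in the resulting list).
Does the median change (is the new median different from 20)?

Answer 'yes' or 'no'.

Old median = 20
Insert x = 20
New median = 20
Changed? no

Answer: no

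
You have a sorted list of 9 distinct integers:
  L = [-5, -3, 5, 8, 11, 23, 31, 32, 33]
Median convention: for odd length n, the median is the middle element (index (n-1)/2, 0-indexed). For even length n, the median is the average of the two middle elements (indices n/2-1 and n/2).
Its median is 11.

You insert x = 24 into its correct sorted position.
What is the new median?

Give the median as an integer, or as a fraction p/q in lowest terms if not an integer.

Old list (sorted, length 9): [-5, -3, 5, 8, 11, 23, 31, 32, 33]
Old median = 11
Insert x = 24
Old length odd (9). Middle was index 4 = 11.
New length even (10). New median = avg of two middle elements.
x = 24: 6 elements are < x, 3 elements are > x.
New sorted list: [-5, -3, 5, 8, 11, 23, 24, 31, 32, 33]
New median = 17

Answer: 17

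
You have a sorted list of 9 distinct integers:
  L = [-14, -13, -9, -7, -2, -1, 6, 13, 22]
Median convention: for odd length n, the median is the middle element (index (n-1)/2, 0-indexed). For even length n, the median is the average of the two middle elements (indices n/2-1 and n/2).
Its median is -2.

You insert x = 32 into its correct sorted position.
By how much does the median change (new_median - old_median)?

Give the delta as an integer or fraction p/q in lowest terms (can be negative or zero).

Old median = -2
After inserting x = 32: new sorted = [-14, -13, -9, -7, -2, -1, 6, 13, 22, 32]
New median = -3/2
Delta = -3/2 - -2 = 1/2

Answer: 1/2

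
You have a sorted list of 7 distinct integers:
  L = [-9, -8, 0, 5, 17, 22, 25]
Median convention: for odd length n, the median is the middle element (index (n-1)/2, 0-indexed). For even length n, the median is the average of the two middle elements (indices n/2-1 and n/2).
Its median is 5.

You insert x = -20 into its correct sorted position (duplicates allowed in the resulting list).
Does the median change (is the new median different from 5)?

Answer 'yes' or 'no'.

Old median = 5
Insert x = -20
New median = 5/2
Changed? yes

Answer: yes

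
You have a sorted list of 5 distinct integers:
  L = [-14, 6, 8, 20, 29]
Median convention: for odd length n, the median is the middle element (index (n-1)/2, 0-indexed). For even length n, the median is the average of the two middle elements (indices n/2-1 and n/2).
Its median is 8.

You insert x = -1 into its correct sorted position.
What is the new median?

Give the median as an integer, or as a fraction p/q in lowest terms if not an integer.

Old list (sorted, length 5): [-14, 6, 8, 20, 29]
Old median = 8
Insert x = -1
Old length odd (5). Middle was index 2 = 8.
New length even (6). New median = avg of two middle elements.
x = -1: 1 elements are < x, 4 elements are > x.
New sorted list: [-14, -1, 6, 8, 20, 29]
New median = 7

Answer: 7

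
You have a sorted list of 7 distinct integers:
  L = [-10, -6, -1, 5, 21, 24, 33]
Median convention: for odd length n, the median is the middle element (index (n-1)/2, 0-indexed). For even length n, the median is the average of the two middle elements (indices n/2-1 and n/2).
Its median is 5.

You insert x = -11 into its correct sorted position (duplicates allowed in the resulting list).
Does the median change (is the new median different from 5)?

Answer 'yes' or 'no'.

Old median = 5
Insert x = -11
New median = 2
Changed? yes

Answer: yes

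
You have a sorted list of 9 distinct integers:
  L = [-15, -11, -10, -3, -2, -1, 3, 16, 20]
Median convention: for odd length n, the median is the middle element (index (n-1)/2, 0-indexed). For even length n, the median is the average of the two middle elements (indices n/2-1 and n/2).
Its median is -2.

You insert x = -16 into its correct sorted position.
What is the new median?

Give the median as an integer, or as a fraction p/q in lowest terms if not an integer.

Answer: -5/2

Derivation:
Old list (sorted, length 9): [-15, -11, -10, -3, -2, -1, 3, 16, 20]
Old median = -2
Insert x = -16
Old length odd (9). Middle was index 4 = -2.
New length even (10). New median = avg of two middle elements.
x = -16: 0 elements are < x, 9 elements are > x.
New sorted list: [-16, -15, -11, -10, -3, -2, -1, 3, 16, 20]
New median = -5/2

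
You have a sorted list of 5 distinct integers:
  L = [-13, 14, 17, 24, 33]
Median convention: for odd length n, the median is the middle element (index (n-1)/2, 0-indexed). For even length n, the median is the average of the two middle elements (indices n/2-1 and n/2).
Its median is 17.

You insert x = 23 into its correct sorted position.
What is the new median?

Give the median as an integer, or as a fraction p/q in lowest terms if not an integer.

Old list (sorted, length 5): [-13, 14, 17, 24, 33]
Old median = 17
Insert x = 23
Old length odd (5). Middle was index 2 = 17.
New length even (6). New median = avg of two middle elements.
x = 23: 3 elements are < x, 2 elements are > x.
New sorted list: [-13, 14, 17, 23, 24, 33]
New median = 20

Answer: 20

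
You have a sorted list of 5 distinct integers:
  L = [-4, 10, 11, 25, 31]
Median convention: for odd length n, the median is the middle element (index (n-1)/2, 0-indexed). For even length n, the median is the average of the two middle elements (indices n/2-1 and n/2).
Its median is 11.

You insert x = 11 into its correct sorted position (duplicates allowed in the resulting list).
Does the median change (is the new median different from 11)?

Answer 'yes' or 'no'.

Answer: no

Derivation:
Old median = 11
Insert x = 11
New median = 11
Changed? no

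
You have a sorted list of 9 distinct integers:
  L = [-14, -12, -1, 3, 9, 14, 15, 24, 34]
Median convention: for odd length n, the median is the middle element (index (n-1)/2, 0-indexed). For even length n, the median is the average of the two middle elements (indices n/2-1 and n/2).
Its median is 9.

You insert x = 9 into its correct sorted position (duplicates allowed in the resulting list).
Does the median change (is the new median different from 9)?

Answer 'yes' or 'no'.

Answer: no

Derivation:
Old median = 9
Insert x = 9
New median = 9
Changed? no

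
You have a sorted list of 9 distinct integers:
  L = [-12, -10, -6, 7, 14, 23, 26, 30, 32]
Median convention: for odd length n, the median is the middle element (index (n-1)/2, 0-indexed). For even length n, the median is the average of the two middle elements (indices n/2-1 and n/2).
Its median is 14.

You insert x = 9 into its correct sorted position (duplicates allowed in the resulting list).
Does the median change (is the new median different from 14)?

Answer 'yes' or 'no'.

Old median = 14
Insert x = 9
New median = 23/2
Changed? yes

Answer: yes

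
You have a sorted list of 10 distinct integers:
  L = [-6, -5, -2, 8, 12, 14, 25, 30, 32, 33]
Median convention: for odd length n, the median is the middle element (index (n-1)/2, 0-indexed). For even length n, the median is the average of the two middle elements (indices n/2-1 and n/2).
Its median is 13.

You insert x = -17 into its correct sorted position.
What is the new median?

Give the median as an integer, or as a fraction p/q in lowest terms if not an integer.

Old list (sorted, length 10): [-6, -5, -2, 8, 12, 14, 25, 30, 32, 33]
Old median = 13
Insert x = -17
Old length even (10). Middle pair: indices 4,5 = 12,14.
New length odd (11). New median = single middle element.
x = -17: 0 elements are < x, 10 elements are > x.
New sorted list: [-17, -6, -5, -2, 8, 12, 14, 25, 30, 32, 33]
New median = 12

Answer: 12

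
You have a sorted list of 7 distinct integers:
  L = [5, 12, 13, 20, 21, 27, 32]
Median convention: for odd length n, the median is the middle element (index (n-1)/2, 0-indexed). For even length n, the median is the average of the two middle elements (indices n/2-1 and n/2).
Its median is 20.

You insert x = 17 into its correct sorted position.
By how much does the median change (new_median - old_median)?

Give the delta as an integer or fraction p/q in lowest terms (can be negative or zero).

Old median = 20
After inserting x = 17: new sorted = [5, 12, 13, 17, 20, 21, 27, 32]
New median = 37/2
Delta = 37/2 - 20 = -3/2

Answer: -3/2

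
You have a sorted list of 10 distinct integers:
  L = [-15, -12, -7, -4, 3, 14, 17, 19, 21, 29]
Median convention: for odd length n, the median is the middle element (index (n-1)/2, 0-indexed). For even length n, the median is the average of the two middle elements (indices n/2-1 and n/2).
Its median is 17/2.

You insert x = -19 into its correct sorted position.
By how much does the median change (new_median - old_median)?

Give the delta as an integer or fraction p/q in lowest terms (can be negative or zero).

Answer: -11/2

Derivation:
Old median = 17/2
After inserting x = -19: new sorted = [-19, -15, -12, -7, -4, 3, 14, 17, 19, 21, 29]
New median = 3
Delta = 3 - 17/2 = -11/2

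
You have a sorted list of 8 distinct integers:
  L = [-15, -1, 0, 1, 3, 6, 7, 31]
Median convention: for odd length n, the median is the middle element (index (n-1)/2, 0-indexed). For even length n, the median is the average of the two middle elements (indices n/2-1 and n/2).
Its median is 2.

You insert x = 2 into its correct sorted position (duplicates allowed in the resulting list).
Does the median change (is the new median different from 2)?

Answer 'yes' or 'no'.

Old median = 2
Insert x = 2
New median = 2
Changed? no

Answer: no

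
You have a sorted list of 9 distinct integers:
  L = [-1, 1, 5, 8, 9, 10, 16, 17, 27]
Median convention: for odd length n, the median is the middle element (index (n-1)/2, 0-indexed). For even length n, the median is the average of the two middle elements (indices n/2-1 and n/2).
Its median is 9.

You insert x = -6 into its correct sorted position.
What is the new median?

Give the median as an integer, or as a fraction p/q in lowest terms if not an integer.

Answer: 17/2

Derivation:
Old list (sorted, length 9): [-1, 1, 5, 8, 9, 10, 16, 17, 27]
Old median = 9
Insert x = -6
Old length odd (9). Middle was index 4 = 9.
New length even (10). New median = avg of two middle elements.
x = -6: 0 elements are < x, 9 elements are > x.
New sorted list: [-6, -1, 1, 5, 8, 9, 10, 16, 17, 27]
New median = 17/2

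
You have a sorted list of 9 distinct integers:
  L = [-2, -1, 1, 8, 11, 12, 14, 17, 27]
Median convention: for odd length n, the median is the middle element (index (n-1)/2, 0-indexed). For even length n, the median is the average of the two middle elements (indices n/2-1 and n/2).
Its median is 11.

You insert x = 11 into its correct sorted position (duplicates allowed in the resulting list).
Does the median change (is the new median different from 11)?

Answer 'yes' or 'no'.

Old median = 11
Insert x = 11
New median = 11
Changed? no

Answer: no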